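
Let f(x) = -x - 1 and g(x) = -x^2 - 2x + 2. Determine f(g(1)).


g(1) = -1
f(-1) = 0

0


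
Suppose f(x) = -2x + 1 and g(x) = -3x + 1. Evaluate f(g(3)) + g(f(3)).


33


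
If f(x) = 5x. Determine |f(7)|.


f(7) = 35
|35| = 35

35


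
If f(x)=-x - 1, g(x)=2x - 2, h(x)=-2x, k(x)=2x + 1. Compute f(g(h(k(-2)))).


k(-2) = -3
h(-3) = 6
g(6) = 10
f(10) = -11

-11


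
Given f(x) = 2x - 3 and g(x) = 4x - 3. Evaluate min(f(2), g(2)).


f(2) = 1
g(2) = 5
min = 1

1


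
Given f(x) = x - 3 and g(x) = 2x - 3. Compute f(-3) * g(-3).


54


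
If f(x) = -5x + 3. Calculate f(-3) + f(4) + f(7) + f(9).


f(-3) = 18
f(4) = -17
f(7) = -32
f(9) = -42
Sum = -73

-73


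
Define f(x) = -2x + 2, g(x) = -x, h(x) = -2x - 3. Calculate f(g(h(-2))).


h(-2) = 1
g(1) = -1
f(-1) = 4

4


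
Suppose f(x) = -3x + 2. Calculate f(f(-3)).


f(-3) = 11
f(11) = -31

-31


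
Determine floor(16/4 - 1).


16/4 = 4
4 - 1 = 3
floor(3) = 3

3


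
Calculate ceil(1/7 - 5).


1/7 = 0.1429
0.1429 - 5 = -4.8571
ceil(-4.8571) = -4

-4


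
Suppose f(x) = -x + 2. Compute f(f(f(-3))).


f(-3) = 5
f(5) = -3
f(-3) = 5

5


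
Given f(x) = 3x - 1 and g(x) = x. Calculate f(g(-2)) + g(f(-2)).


-14


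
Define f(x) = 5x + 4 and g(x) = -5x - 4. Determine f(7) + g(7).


f(7) = 39
g(7) = -39
Sum = 0

0


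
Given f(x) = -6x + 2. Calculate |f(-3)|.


20


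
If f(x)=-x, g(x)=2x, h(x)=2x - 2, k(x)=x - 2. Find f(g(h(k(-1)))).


k(-1) = -3
h(-3) = -8
g(-8) = -16
f(-16) = 16

16


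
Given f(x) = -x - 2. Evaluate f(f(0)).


f(0) = -2
f(-2) = 0

0


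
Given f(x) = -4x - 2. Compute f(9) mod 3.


f(9) = -38
-38 mod 3 = 1

1


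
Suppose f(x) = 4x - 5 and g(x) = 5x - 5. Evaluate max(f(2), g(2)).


f(2) = 3
g(2) = 5
max = 5

5


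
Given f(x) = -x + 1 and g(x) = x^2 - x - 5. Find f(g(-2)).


g(-2) = 1
f(1) = 0

0


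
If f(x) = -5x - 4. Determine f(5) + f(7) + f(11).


f(5) = -29
f(7) = -39
f(11) = -59
Sum = -127

-127


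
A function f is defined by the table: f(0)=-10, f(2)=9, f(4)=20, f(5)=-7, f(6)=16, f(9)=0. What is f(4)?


Reading from the table at x = 4

20


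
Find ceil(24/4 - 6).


24/4 = 6
6 - 6 = 0
ceil(0) = 0

0


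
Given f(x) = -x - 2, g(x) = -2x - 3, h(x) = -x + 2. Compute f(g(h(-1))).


h(-1) = 3
g(3) = -9
f(-9) = 7

7


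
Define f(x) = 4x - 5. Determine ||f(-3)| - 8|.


f(-3) = -17
|-17| = 17
|17 - 8| = 9

9


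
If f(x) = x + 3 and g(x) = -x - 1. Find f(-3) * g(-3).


f(-3) = 0
g(-3) = 2
Product = 0

0


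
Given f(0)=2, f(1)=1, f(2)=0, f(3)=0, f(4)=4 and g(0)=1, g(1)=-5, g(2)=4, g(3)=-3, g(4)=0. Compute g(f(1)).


f(1) = 1
g(1) = -5

-5


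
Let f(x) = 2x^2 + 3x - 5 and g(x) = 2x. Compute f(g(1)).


9


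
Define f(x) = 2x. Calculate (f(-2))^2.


f(-2) = -4
(-4)^2 = 16

16


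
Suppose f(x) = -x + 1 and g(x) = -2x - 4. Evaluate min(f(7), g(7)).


f(7) = -6
g(7) = -18
min = -18

-18


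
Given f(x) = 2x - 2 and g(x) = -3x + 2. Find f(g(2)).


g(2) = -4
f(-4) = -10

-10


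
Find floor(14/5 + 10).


14/5 = 2.8
2.8 + 10 = 12.8
floor(12.8) = 12

12


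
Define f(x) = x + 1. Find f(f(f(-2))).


f(-2) = -1
f(-1) = 0
f(0) = 1

1


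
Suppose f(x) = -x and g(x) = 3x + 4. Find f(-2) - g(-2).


f(-2) = 2
g(-2) = -2
Difference = 4

4


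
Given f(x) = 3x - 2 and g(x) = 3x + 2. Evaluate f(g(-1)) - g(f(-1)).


8


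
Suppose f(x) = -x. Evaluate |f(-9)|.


9


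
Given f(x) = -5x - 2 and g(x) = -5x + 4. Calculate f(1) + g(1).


f(1) = -7
g(1) = -1
Sum = -8

-8


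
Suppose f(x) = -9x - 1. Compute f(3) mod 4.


f(3) = -28
-28 mod 4 = 0

0


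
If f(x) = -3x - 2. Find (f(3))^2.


f(3) = -11
(-11)^2 = 121

121


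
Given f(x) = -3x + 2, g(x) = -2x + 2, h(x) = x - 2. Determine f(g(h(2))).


h(2) = 0
g(0) = 2
f(2) = -4

-4


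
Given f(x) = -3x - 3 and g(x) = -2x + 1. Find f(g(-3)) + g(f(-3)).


-35


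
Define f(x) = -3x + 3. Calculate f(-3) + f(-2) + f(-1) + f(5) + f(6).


f(-3) = 12
f(-2) = 9
f(-1) = 6
f(5) = -12
f(6) = -15
Sum = 0

0


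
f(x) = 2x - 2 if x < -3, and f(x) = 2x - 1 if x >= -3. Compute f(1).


1 satisfies x >= -3
f(1) = 1

1


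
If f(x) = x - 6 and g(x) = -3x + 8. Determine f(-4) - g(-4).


f(-4) = -10
g(-4) = 20
Difference = -30

-30


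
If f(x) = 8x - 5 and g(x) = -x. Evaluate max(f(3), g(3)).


19


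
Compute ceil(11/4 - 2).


11/4 = 2.75
2.75 - 2 = 0.75
ceil(0.75) = 1

1


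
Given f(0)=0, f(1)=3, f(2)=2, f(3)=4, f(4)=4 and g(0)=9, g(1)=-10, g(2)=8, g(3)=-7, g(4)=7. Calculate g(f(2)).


f(2) = 2
g(2) = 8

8


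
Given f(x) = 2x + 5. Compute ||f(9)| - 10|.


f(9) = 23
|23| = 23
|23 - 10| = 13

13


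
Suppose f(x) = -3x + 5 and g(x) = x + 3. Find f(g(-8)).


g(-8) = -5
f(-5) = 20

20


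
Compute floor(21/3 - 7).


21/3 = 7
7 - 7 = 0
floor(0) = 0

0


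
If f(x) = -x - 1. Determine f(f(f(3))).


f(3) = -4
f(-4) = 3
f(3) = -4

-4


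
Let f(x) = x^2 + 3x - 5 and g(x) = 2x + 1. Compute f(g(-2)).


g(-2) = -3
f(-3) = 1*(-3)^2 + 3*(-3) - 5 = -5

-5


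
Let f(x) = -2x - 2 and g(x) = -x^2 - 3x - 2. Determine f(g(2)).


g(2) = -12
f(-12) = 22

22


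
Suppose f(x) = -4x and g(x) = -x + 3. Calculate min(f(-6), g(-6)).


f(-6) = 24
g(-6) = 9
min = 9

9


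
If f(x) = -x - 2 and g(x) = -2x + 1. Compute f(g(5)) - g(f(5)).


f(g(5)) = 7
g(f(5)) = 15
Difference = -8

-8


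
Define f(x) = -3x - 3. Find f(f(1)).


f(1) = -6
f(-6) = 15

15


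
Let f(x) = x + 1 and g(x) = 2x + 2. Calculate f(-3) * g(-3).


f(-3) = -2
g(-3) = -4
Product = 8

8


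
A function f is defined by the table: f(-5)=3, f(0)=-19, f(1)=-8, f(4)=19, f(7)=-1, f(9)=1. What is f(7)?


Reading from the table at x = 7

-1


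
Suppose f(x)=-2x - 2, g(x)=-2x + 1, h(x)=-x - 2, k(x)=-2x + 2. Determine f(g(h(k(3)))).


k(3) = -4
h(-4) = 2
g(2) = -3
f(-3) = 4

4


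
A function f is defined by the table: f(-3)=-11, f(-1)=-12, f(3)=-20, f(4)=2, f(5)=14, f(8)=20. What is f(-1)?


Reading from the table at x = -1

-12


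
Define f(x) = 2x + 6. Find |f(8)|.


f(8) = 22
|22| = 22

22


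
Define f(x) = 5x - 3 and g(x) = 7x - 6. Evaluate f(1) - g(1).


f(1) = 2
g(1) = 1
Difference = 1

1


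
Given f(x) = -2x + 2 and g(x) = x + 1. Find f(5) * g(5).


f(5) = -8
g(5) = 6
Product = -48

-48


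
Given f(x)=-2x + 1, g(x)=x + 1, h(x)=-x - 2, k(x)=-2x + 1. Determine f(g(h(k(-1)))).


k(-1) = 3
h(3) = -5
g(-5) = -4
f(-4) = 9

9


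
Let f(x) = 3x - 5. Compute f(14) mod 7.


f(14) = 37
37 mod 7 = 2

2


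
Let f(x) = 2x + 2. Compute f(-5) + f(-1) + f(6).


f(-5) = -8
f(-1) = 0
f(6) = 14
Sum = 6

6


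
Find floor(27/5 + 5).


27/5 = 5.4
5.4 + 5 = 10.4
floor(10.4) = 10

10


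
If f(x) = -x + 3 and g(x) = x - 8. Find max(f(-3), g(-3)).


f(-3) = 6
g(-3) = -11
max = 6

6


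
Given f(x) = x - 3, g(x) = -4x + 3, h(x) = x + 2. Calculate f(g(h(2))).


h(2) = 4
g(4) = -13
f(-13) = -16

-16


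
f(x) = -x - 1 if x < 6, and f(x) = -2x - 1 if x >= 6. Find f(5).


5 satisfies x < 6
f(5) = -6

-6


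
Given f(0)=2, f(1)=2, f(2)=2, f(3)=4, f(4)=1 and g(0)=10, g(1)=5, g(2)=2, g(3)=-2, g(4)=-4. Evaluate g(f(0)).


f(0) = 2
g(2) = 2

2


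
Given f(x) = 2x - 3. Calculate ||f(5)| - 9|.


f(5) = 7
|7| = 7
|7 - 9| = 2

2


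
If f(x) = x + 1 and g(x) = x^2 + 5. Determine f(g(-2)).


g(-2) = 9
f(9) = 10

10


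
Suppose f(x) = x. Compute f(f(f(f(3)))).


f(3) = 3
f(3) = 3
f(3) = 3
f(3) = 3

3


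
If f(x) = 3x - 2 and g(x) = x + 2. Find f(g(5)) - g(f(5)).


f(g(5)) = 19
g(f(5)) = 15
Difference = 4

4


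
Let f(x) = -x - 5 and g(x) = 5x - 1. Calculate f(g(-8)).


g(-8) = -41
f(-41) = 36

36


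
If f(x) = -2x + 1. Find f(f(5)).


f(5) = -9
f(-9) = 19

19


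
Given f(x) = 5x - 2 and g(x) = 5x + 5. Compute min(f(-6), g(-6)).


f(-6) = -32
g(-6) = -25
min = -32

-32


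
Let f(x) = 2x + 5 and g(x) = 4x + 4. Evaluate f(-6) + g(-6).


f(-6) = -7
g(-6) = -20
Sum = -27

-27


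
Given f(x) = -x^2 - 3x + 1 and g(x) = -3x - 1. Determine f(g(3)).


g(3) = -10
f(-10) = (-1)*(-10)^2 - 3*(-10) + 1 = -69

-69


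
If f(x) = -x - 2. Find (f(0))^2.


f(0) = -2
(-2)^2 = 4

4


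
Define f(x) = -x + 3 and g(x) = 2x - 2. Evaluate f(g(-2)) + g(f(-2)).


f(g(-2)) = 9
g(f(-2)) = 8
Sum = 17

17


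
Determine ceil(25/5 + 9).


25/5 = 5
5 + 9 = 14
ceil(14) = 14

14


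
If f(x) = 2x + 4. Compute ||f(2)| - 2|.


6


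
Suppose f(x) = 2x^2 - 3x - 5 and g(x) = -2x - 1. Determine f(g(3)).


g(3) = -7
f(-7) = 2*(-7)^2 - 3*(-7) - 5 = 114

114


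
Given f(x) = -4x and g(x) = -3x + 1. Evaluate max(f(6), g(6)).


f(6) = -24
g(6) = -17
max = -17

-17


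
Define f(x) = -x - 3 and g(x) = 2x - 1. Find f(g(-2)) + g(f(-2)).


f(g(-2)) = 2
g(f(-2)) = -3
Sum = -1

-1


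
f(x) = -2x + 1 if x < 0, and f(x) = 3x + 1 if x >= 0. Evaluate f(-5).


-5 satisfies x < 0
f(-5) = 11

11


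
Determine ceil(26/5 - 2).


26/5 = 5.2
5.2 - 2 = 3.2
ceil(3.2) = 4

4


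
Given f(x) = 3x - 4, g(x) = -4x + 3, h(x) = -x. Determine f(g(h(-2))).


-19


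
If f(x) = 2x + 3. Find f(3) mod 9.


f(3) = 9
9 mod 9 = 0

0


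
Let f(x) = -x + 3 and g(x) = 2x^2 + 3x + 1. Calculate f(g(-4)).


g(-4) = 21
f(21) = -18

-18


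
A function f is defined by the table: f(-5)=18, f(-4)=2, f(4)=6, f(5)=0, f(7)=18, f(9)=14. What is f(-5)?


Reading from the table at x = -5

18


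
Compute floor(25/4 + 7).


13


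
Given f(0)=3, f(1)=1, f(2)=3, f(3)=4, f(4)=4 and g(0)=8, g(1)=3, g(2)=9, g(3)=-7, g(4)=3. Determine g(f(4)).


f(4) = 4
g(4) = 3

3


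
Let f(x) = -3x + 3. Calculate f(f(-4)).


f(-4) = 15
f(15) = -42

-42


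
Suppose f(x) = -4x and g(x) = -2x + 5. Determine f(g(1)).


g(1) = 3
f(3) = -12

-12


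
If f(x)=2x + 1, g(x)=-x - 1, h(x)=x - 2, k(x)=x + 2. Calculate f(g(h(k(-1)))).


k(-1) = 1
h(1) = -1
g(-1) = 0
f(0) = 1

1


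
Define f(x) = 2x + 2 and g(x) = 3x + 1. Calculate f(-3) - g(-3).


f(-3) = -4
g(-3) = -8
Difference = 4

4


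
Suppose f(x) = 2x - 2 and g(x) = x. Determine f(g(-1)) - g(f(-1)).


f(g(-1)) = -4
g(f(-1)) = -4
Difference = 0

0


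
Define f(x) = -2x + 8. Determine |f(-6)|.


f(-6) = 20
|20| = 20

20


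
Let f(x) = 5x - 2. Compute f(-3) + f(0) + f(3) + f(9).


f(-3) = -17
f(0) = -2
f(3) = 13
f(9) = 43
Sum = 37

37


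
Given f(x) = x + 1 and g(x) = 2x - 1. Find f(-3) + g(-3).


f(-3) = -2
g(-3) = -7
Sum = -9

-9


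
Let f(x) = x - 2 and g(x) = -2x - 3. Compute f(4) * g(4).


f(4) = 2
g(4) = -11
Product = -22

-22


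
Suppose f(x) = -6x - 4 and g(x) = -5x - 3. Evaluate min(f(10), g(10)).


-64


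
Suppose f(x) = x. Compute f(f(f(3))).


f(3) = 3
f(3) = 3
f(3) = 3

3


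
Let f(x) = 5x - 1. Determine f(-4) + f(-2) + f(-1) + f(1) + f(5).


f(-4) = -21
f(-2) = -11
f(-1) = -6
f(1) = 4
f(5) = 24
Sum = -10

-10


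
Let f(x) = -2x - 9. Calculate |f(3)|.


f(3) = -15
|-15| = 15

15


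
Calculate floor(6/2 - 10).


6/2 = 3
3 - 10 = -7
floor(-7) = -7

-7


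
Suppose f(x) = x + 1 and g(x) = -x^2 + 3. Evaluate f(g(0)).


g(0) = 3
f(3) = 4

4


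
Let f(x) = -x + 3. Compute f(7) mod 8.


f(7) = -4
-4 mod 8 = 4

4


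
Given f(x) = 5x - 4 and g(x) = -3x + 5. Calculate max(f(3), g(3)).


f(3) = 11
g(3) = -4
max = 11

11


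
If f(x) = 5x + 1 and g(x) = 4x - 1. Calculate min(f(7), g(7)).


f(7) = 36
g(7) = 27
min = 27

27


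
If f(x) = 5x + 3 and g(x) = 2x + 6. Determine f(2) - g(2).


f(2) = 13
g(2) = 10
Difference = 3

3


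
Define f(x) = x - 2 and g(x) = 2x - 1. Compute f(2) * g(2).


f(2) = 0
g(2) = 3
Product = 0

0


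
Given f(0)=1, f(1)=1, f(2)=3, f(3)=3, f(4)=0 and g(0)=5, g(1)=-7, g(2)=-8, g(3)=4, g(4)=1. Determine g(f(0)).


f(0) = 1
g(1) = -7

-7


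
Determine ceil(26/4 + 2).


26/4 = 6.5
6.5 + 2 = 8.5
ceil(8.5) = 9

9


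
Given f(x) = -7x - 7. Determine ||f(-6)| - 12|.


f(-6) = 35
|35| = 35
|35 - 12| = 23

23


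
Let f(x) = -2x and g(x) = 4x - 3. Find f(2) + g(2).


f(2) = -4
g(2) = 5
Sum = 1

1


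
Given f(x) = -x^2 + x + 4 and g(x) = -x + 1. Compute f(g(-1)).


g(-1) = 2
f(2) = (-1)*(2)^2 + 1*(2) + 4 = 2

2


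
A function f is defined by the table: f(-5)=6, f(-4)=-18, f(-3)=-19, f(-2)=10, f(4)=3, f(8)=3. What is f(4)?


Reading from the table at x = 4

3


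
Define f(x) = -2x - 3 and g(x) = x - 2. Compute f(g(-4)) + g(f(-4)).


f(g(-4)) = 9
g(f(-4)) = 3
Sum = 12

12


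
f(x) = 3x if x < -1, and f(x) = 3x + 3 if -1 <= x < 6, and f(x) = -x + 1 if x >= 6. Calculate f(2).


2 satisfies -1 <= x < 6
f(2) = 9

9


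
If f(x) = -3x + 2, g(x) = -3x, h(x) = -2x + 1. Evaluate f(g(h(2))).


h(2) = -3
g(-3) = 9
f(9) = -25

-25


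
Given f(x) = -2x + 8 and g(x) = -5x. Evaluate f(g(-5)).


g(-5) = 25
f(25) = -42

-42


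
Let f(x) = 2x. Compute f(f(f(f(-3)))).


f(-3) = -6
f(-6) = -12
f(-12) = -24
f(-24) = -48

-48


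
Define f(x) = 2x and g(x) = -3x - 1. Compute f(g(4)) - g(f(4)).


f(g(4)) = -26
g(f(4)) = -25
Difference = -1

-1


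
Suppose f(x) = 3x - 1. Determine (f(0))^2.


f(0) = -1
(-1)^2 = 1

1


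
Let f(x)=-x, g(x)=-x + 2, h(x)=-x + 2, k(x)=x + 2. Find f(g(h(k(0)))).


k(0) = 2
h(2) = 0
g(0) = 2
f(2) = -2

-2


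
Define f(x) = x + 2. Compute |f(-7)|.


f(-7) = -5
|-5| = 5

5


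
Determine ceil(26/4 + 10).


26/4 = 6.5
6.5 + 10 = 16.5
ceil(16.5) = 17

17


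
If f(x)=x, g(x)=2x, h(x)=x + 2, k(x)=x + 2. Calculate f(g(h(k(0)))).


8


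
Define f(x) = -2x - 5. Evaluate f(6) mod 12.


7


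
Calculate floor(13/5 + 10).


13/5 = 2.6
2.6 + 10 = 12.6
floor(12.6) = 12

12


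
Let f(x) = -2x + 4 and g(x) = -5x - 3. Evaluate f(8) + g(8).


-55


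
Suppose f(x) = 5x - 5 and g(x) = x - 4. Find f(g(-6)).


g(-6) = -10
f(-10) = -55

-55


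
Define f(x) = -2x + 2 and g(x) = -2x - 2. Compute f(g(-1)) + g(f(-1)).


-8


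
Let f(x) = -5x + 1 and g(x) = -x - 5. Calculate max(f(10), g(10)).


f(10) = -49
g(10) = -15
max = -15

-15


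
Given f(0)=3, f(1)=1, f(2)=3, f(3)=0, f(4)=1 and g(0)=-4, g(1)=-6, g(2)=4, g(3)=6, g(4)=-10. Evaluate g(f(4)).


f(4) = 1
g(1) = -6

-6


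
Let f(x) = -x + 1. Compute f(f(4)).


f(4) = -3
f(-3) = 4

4


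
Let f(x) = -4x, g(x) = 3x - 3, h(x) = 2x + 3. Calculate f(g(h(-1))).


h(-1) = 1
g(1) = 0
f(0) = 0

0


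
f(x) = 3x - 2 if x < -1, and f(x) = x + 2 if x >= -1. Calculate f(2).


2 satisfies x >= -1
f(2) = 4

4


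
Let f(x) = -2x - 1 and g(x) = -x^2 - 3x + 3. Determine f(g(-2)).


-11


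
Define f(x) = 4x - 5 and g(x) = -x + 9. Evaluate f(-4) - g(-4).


f(-4) = -21
g(-4) = 13
Difference = -34

-34


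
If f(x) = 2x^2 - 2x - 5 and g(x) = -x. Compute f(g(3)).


g(3) = -3
f(-3) = 2*(-3)^2 - 2*(-3) - 5 = 19

19


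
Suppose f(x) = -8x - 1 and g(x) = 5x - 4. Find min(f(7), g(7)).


f(7) = -57
g(7) = 31
min = -57

-57


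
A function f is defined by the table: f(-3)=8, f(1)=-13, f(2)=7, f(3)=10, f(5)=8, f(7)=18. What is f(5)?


Reading from the table at x = 5

8


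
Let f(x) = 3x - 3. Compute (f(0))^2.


f(0) = -3
(-3)^2 = 9

9


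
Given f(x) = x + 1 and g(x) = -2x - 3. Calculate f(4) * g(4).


f(4) = 5
g(4) = -11
Product = -55

-55


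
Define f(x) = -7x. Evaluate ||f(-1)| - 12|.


5


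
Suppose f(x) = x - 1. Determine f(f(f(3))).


0


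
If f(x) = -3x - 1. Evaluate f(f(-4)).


f(-4) = 11
f(11) = -34

-34


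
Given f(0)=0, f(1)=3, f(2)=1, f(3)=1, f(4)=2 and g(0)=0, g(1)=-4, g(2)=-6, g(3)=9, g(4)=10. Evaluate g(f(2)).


f(2) = 1
g(1) = -4

-4


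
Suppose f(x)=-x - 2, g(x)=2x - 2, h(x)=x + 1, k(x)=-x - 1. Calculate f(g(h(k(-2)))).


k(-2) = 1
h(1) = 2
g(2) = 2
f(2) = -4

-4


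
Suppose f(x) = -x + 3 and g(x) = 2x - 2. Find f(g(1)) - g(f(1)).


f(g(1)) = 3
g(f(1)) = 2
Difference = 1

1


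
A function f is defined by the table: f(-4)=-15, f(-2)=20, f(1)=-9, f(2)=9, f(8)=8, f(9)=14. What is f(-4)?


Reading from the table at x = -4

-15


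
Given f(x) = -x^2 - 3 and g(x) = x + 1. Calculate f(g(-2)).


g(-2) = -1
f(-1) = (-1)*(-1)^2 - 3 = -4

-4


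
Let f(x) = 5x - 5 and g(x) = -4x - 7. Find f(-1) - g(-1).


-7


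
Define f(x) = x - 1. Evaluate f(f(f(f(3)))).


f(3) = 2
f(2) = 1
f(1) = 0
f(0) = -1

-1


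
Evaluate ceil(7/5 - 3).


7/5 = 1.4
1.4 - 3 = -1.6
ceil(-1.6) = -1

-1


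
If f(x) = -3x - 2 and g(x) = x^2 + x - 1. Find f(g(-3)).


g(-3) = 5
f(5) = -17

-17


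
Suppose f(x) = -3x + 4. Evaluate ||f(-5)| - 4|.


15


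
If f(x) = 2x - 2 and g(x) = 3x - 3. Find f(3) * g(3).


f(3) = 4
g(3) = 6
Product = 24

24


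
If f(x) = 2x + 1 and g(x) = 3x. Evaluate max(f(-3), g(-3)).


f(-3) = -5
g(-3) = -9
max = -5

-5


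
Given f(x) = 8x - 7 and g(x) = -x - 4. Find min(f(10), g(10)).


f(10) = 73
g(10) = -14
min = -14

-14


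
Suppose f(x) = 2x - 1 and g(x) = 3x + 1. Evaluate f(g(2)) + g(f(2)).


f(g(2)) = 13
g(f(2)) = 10
Sum = 23

23


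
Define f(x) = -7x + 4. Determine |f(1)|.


f(1) = -3
|-3| = 3

3


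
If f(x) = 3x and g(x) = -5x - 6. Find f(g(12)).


g(12) = -66
f(-66) = -198

-198


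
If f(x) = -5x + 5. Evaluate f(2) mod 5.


0


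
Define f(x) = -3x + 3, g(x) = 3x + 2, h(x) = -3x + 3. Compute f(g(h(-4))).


-138


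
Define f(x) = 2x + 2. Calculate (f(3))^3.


f(3) = 8
(8)^3 = 512

512


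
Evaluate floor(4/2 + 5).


4/2 = 2
2 + 5 = 7
floor(7) = 7

7


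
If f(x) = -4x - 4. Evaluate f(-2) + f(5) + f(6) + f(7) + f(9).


f(-2) = 4
f(5) = -24
f(6) = -28
f(7) = -32
f(9) = -40
Sum = -120

-120


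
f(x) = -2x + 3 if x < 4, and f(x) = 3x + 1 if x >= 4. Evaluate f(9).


9 satisfies x >= 4
f(9) = 28

28


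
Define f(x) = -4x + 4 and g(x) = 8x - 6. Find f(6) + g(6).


f(6) = -20
g(6) = 42
Sum = 22

22


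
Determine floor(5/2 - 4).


-2


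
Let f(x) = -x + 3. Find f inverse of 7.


-4


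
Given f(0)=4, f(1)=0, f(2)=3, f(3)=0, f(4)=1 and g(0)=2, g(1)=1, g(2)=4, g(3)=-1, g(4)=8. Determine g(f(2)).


-1


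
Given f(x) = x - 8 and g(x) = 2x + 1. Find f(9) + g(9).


20


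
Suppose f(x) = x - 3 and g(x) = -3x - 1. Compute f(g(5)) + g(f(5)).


f(g(5)) = -19
g(f(5)) = -7
Sum = -26

-26


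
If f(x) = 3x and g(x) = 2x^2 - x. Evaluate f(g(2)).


g(2) = 6
f(6) = 18

18


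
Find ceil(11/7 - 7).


11/7 = 1.5714
1.5714 - 7 = -5.4286
ceil(-5.4286) = -5

-5


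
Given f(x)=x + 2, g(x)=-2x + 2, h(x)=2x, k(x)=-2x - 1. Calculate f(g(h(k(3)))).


k(3) = -7
h(-7) = -14
g(-14) = 30
f(30) = 32

32


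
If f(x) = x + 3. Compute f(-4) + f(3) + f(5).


f(-4) = -1
f(3) = 6
f(5) = 8
Sum = 13

13


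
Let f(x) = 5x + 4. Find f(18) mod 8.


f(18) = 94
94 mod 8 = 6

6


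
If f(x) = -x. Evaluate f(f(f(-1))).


1


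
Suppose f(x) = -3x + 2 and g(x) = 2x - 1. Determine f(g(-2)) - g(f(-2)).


f(g(-2)) = 17
g(f(-2)) = 15
Difference = 2

2


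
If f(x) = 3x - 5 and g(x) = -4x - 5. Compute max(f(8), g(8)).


f(8) = 19
g(8) = -37
max = 19

19


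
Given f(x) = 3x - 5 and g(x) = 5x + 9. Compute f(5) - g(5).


f(5) = 10
g(5) = 34
Difference = -24

-24


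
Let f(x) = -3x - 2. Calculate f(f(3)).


31


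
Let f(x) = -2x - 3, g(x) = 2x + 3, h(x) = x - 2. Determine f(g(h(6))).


-25


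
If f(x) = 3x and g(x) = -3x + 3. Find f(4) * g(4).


f(4) = 12
g(4) = -9
Product = -108

-108


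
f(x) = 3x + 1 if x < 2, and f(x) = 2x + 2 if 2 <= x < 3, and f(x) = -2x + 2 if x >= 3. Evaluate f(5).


5 satisfies x >= 3
f(5) = -8

-8


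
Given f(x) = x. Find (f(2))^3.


8


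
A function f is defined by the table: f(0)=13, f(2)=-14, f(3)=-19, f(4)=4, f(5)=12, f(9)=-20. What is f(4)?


Reading from the table at x = 4

4


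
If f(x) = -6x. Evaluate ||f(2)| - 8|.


4


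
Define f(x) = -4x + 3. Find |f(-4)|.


f(-4) = 19
|19| = 19

19


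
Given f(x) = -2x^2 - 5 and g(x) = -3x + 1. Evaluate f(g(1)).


g(1) = -2
f(-2) = (-2)*(-2)^2 - 5 = -13

-13


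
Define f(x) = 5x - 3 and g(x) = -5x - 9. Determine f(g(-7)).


g(-7) = 26
f(26) = 127

127


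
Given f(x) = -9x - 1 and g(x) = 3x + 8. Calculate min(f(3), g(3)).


f(3) = -28
g(3) = 17
min = -28

-28


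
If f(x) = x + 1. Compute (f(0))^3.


f(0) = 1
(1)^3 = 1

1


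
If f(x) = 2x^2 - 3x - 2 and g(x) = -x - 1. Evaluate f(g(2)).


25


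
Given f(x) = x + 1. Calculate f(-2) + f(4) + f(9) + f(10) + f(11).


37


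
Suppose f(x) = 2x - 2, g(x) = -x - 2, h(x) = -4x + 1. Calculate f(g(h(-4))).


h(-4) = 17
g(17) = -19
f(-19) = -40

-40


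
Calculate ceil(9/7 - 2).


0


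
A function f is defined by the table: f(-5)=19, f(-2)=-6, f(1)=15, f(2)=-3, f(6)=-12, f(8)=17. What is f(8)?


17


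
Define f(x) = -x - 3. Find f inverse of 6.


Solve -x - 3 = 6
x = (6 + 3) / (-1) = -9

-9


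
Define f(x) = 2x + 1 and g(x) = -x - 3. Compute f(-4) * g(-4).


-7


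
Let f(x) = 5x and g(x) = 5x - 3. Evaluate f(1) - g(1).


f(1) = 5
g(1) = 2
Difference = 3

3


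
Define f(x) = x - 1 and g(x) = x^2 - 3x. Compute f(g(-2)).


9


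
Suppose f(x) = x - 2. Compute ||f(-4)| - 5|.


f(-4) = -6
|-6| = 6
|6 - 5| = 1

1


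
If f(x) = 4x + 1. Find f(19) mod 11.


f(19) = 77
77 mod 11 = 0

0


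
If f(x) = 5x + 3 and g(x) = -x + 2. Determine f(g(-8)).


g(-8) = 10
f(10) = 53

53


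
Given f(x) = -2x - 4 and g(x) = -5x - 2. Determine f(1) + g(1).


-13


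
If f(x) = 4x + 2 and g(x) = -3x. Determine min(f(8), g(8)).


f(8) = 34
g(8) = -24
min = -24

-24


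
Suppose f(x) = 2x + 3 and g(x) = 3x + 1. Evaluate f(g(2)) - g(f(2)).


f(g(2)) = 17
g(f(2)) = 22
Difference = -5

-5


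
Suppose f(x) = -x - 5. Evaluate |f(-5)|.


0


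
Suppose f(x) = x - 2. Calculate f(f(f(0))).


f(0) = -2
f(-2) = -4
f(-4) = -6

-6


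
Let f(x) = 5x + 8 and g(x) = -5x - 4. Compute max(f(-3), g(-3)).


f(-3) = -7
g(-3) = 11
max = 11

11


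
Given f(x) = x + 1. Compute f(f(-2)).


f(-2) = -1
f(-1) = 0

0


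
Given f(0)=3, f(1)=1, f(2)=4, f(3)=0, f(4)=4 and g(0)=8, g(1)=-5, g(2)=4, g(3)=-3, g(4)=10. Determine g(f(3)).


f(3) = 0
g(0) = 8

8


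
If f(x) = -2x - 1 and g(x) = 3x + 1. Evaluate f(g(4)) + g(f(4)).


f(g(4)) = -27
g(f(4)) = -26
Sum = -53

-53


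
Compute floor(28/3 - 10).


28/3 = 9.3333
9.3333 - 10 = -0.6667
floor(-0.6667) = -1

-1


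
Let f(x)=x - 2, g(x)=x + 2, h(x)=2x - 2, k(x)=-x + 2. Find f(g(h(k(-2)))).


k(-2) = 4
h(4) = 6
g(6) = 8
f(8) = 6

6


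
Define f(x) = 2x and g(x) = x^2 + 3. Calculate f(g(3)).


24


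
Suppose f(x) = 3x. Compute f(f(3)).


f(3) = 9
f(9) = 27

27


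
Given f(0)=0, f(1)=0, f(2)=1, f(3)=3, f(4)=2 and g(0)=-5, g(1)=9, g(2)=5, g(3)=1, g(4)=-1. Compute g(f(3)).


f(3) = 3
g(3) = 1

1


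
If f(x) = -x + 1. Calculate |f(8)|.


f(8) = -7
|-7| = 7

7


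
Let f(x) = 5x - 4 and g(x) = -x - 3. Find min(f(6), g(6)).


f(6) = 26
g(6) = -9
min = -9

-9


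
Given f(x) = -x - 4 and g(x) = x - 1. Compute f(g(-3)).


0


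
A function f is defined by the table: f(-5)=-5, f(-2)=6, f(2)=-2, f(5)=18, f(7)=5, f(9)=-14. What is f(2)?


Reading from the table at x = 2

-2


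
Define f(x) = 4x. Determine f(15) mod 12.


f(15) = 60
60 mod 12 = 0

0


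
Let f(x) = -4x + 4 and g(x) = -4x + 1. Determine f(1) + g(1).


f(1) = 0
g(1) = -3
Sum = -3

-3


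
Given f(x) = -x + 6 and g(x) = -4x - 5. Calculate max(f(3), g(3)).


3


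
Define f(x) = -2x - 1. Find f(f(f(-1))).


f(-1) = 1
f(1) = -3
f(-3) = 5

5


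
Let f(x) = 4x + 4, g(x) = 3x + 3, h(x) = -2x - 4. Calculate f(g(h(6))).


h(6) = -16
g(-16) = -45
f(-45) = -176

-176


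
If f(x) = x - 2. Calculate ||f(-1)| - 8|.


5


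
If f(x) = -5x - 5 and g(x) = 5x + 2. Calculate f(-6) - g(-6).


f(-6) = 25
g(-6) = -28
Difference = 53

53


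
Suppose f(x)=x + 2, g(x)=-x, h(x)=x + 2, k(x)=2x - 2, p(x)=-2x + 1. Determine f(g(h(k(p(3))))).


p(3) = -5
k(-5) = -12
h(-12) = -10
g(-10) = 10
f(10) = 12

12


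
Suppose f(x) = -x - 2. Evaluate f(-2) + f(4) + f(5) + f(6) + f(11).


f(-2) = 0
f(4) = -6
f(5) = -7
f(6) = -8
f(11) = -13
Sum = -34

-34


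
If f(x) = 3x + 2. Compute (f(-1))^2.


f(-1) = -1
(-1)^2 = 1

1


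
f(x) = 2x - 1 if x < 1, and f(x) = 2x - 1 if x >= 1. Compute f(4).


4 satisfies x >= 1
f(4) = 7

7


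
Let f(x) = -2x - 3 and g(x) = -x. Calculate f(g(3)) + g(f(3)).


f(g(3)) = 3
g(f(3)) = 9
Sum = 12

12


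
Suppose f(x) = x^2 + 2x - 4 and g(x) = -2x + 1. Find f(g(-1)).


g(-1) = 3
f(3) = 1*(3)^2 + 2*(3) - 4 = 11

11


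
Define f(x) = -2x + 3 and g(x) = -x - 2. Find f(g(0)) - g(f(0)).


f(g(0)) = 7
g(f(0)) = -5
Difference = 12

12


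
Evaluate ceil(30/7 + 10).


30/7 = 4.2857
4.2857 + 10 = 14.2857
ceil(14.2857) = 15

15


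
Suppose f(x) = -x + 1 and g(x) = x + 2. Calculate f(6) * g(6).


f(6) = -5
g(6) = 8
Product = -40

-40


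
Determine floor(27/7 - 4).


27/7 = 3.8571
3.8571 - 4 = -0.1429
floor(-0.1429) = -1

-1


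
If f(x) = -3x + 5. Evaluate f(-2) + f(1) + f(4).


f(-2) = 11
f(1) = 2
f(4) = -7
Sum = 6

6


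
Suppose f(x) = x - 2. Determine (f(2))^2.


f(2) = 0
(0)^2 = 0

0


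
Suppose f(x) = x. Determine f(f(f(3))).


f(3) = 3
f(3) = 3
f(3) = 3

3


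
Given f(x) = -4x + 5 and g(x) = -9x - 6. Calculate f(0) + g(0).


f(0) = 5
g(0) = -6
Sum = -1

-1


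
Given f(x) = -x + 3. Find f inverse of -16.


Solve -x + 3 = -16
x = (-16 - 3) / (-1) = 19

19


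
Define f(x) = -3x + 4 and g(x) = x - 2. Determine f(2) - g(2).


-2


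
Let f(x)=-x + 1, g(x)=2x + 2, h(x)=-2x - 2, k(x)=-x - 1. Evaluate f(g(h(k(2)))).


k(2) = -3
h(-3) = 4
g(4) = 10
f(10) = -9

-9


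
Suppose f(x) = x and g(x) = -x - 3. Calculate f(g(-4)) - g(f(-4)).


f(g(-4)) = 1
g(f(-4)) = 1
Difference = 0

0


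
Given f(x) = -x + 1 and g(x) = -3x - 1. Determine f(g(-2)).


g(-2) = 5
f(5) = -4

-4


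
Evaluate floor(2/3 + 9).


2/3 = 0.6667
0.6667 + 9 = 9.6667
floor(9.6667) = 9

9


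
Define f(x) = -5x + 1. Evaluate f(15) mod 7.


f(15) = -74
-74 mod 7 = 3

3


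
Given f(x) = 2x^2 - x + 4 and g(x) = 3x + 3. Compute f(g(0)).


g(0) = 3
f(3) = 2*(3)^2 - 1*(3) + 4 = 19

19


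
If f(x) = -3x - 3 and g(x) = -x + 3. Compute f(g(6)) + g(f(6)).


30


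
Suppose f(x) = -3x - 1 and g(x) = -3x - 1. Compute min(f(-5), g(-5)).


f(-5) = 14
g(-5) = 14
min = 14

14


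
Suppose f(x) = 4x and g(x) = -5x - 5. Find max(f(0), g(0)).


f(0) = 0
g(0) = -5
max = 0

0


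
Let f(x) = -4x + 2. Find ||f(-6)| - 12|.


f(-6) = 26
|26| = 26
|26 - 12| = 14

14


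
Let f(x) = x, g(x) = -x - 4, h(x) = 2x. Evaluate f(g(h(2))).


h(2) = 4
g(4) = -8
f(-8) = -8

-8


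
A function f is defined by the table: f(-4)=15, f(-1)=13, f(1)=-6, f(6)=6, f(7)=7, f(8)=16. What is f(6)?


Reading from the table at x = 6

6


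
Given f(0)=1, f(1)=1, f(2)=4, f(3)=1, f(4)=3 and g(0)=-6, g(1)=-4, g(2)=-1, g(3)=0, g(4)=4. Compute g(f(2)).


f(2) = 4
g(4) = 4

4


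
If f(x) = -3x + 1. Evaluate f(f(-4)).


-38


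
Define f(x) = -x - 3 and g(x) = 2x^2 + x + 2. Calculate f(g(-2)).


g(-2) = 8
f(8) = -11

-11


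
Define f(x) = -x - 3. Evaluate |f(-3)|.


0


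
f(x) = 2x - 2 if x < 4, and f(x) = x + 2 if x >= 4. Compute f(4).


6


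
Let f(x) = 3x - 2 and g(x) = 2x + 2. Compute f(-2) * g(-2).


f(-2) = -8
g(-2) = -2
Product = 16

16


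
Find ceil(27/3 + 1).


27/3 = 9
9 + 1 = 10
ceil(10) = 10

10


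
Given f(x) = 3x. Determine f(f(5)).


f(5) = 15
f(15) = 45

45


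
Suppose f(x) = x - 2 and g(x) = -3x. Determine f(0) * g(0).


f(0) = -2
g(0) = 0
Product = 0

0


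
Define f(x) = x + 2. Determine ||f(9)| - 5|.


f(9) = 11
|11| = 11
|11 - 5| = 6

6


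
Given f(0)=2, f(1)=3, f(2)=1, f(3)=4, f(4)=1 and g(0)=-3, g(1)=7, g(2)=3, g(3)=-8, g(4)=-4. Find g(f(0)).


3


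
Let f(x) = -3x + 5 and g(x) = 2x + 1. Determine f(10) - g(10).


f(10) = -25
g(10) = 21
Difference = -46

-46


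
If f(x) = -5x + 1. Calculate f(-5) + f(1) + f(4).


f(-5) = 26
f(1) = -4
f(4) = -19
Sum = 3

3


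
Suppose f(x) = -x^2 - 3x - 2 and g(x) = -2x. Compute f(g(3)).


g(3) = -6
f(-6) = (-1)*(-6)^2 - 3*(-6) - 2 = -20

-20


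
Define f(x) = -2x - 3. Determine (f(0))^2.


f(0) = -3
(-3)^2 = 9

9


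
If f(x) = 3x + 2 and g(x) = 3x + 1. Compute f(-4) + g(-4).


f(-4) = -10
g(-4) = -11
Sum = -21

-21


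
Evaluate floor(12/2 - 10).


12/2 = 6
6 - 10 = -4
floor(-4) = -4

-4


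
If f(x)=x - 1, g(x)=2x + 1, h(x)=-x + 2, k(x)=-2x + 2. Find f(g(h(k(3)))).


k(3) = -4
h(-4) = 6
g(6) = 13
f(13) = 12

12


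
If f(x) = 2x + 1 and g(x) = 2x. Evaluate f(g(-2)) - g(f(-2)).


-1


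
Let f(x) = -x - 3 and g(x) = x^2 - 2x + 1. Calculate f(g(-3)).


g(-3) = 16
f(16) = -19

-19


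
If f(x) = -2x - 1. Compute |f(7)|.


f(7) = -15
|-15| = 15

15


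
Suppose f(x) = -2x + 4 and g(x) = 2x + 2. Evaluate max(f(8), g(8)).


18


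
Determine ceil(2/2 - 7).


2/2 = 1
1 - 7 = -6
ceil(-6) = -6

-6


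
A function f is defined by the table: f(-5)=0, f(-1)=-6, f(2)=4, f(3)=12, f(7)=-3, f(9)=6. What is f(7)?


Reading from the table at x = 7

-3


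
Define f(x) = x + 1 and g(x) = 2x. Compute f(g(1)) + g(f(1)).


7


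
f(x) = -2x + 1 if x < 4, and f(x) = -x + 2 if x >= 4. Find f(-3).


-3 satisfies x < 4
f(-3) = 7

7


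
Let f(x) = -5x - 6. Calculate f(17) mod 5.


f(17) = -91
-91 mod 5 = 4

4


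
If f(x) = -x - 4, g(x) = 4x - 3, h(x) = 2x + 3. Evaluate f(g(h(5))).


-53


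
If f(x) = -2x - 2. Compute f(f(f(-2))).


10


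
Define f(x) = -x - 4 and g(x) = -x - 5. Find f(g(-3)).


g(-3) = -2
f(-2) = -2

-2


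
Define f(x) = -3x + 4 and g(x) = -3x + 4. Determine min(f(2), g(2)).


f(2) = -2
g(2) = -2
min = -2

-2


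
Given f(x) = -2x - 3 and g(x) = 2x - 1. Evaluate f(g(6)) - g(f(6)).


f(g(6)) = -25
g(f(6)) = -31
Difference = 6

6


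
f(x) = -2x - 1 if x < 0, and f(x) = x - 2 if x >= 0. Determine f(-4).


-4 satisfies x < 0
f(-4) = 7

7


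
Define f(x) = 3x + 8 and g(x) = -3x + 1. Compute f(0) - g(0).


f(0) = 8
g(0) = 1
Difference = 7

7


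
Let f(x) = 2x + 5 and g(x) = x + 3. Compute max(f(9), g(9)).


f(9) = 23
g(9) = 12
max = 23

23


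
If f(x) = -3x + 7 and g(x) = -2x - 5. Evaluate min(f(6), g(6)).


f(6) = -11
g(6) = -17
min = -17

-17


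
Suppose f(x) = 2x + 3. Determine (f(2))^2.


f(2) = 7
(7)^2 = 49

49


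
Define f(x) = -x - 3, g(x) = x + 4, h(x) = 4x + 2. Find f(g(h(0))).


-9


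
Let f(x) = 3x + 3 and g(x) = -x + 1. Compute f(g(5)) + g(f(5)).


f(g(5)) = -9
g(f(5)) = -17
Sum = -26

-26


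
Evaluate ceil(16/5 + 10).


16/5 = 3.2
3.2 + 10 = 13.2
ceil(13.2) = 14

14


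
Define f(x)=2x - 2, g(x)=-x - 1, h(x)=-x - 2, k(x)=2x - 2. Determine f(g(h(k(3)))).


8


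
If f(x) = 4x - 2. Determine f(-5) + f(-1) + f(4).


f(-5) = -22
f(-1) = -6
f(4) = 14
Sum = -14

-14


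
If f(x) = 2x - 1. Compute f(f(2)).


f(2) = 3
f(3) = 5

5


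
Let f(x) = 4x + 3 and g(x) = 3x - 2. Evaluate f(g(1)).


g(1) = 1
f(1) = 7

7


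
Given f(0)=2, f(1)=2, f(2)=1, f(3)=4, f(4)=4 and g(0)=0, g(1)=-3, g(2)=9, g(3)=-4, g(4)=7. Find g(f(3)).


f(3) = 4
g(4) = 7

7


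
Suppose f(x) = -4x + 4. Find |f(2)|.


f(2) = -4
|-4| = 4

4


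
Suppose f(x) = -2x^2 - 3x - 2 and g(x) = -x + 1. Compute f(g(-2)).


-29


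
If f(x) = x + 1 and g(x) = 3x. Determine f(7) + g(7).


f(7) = 8
g(7) = 21
Sum = 29

29


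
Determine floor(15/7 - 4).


15/7 = 2.1429
2.1429 - 4 = -1.8571
floor(-1.8571) = -2

-2


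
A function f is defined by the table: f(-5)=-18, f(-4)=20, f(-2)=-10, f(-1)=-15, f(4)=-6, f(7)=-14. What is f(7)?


-14


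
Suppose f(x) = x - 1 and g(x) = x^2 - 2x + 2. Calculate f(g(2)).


g(2) = 2
f(2) = 1

1


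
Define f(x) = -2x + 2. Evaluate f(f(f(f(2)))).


f(2) = -2
f(-2) = 6
f(6) = -10
f(-10) = 22

22


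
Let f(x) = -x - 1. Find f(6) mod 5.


f(6) = -7
-7 mod 5 = 3

3


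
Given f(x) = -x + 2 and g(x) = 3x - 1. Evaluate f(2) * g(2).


f(2) = 0
g(2) = 5
Product = 0

0


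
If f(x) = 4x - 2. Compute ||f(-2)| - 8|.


f(-2) = -10
|-10| = 10
|10 - 8| = 2

2


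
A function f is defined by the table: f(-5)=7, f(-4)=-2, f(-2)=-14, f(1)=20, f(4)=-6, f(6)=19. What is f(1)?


Reading from the table at x = 1

20


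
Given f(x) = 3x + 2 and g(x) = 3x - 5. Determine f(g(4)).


g(4) = 7
f(7) = 23

23


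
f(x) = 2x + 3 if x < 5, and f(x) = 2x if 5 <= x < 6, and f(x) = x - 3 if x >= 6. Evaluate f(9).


6


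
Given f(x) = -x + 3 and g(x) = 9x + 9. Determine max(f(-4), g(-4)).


f(-4) = 7
g(-4) = -27
max = 7

7


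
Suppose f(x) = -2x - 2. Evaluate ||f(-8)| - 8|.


f(-8) = 14
|14| = 14
|14 - 8| = 6

6


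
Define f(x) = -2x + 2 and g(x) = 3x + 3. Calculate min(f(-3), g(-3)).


f(-3) = 8
g(-3) = -6
min = -6

-6


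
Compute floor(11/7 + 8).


11/7 = 1.5714
1.5714 + 8 = 9.5714
floor(9.5714) = 9

9


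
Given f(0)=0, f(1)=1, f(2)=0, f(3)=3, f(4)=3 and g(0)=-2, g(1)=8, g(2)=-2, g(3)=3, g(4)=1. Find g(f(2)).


f(2) = 0
g(0) = -2

-2


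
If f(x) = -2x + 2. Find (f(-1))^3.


f(-1) = 4
(4)^3 = 64

64


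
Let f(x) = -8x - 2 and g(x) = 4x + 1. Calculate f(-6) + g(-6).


f(-6) = 46
g(-6) = -23
Sum = 23

23


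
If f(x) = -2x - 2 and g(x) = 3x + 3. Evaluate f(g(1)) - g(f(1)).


f(g(1)) = -14
g(f(1)) = -9
Difference = -5

-5


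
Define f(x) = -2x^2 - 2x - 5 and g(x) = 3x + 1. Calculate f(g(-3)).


g(-3) = -8
f(-8) = (-2)*(-8)^2 - 2*(-8) - 5 = -117

-117


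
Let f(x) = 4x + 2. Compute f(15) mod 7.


f(15) = 62
62 mod 7 = 6

6


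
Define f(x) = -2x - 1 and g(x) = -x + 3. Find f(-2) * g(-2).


f(-2) = 3
g(-2) = 5
Product = 15

15


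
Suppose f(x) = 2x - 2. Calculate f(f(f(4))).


f(4) = 6
f(6) = 10
f(10) = 18

18


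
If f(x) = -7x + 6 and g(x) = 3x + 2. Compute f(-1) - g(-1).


f(-1) = 13
g(-1) = -1
Difference = 14

14


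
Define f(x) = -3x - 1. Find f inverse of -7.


Solve -3x - 1 = -7
x = (-7 + 1) / (-3) = 2

2


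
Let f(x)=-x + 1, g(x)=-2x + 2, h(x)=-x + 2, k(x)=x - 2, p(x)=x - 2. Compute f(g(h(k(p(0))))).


p(0) = -2
k(-2) = -4
h(-4) = 6
g(6) = -10
f(-10) = 11

11


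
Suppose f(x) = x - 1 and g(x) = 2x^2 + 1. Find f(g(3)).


g(3) = 19
f(19) = 18

18


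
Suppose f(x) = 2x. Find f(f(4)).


16


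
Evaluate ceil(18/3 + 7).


13


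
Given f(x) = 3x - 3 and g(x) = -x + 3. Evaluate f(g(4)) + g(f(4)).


f(g(4)) = -6
g(f(4)) = -6
Sum = -12

-12


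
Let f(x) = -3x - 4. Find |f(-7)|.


f(-7) = 17
|17| = 17

17


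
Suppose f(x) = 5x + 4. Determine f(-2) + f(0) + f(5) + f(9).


f(-2) = -6
f(0) = 4
f(5) = 29
f(9) = 49
Sum = 76

76


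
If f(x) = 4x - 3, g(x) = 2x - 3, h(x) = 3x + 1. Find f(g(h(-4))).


h(-4) = -11
g(-11) = -25
f(-25) = -103

-103


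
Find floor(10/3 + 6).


10/3 = 3.3333
3.3333 + 6 = 9.3333
floor(9.3333) = 9

9


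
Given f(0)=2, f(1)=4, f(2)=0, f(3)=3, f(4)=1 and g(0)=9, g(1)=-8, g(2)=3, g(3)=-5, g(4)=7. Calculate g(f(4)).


-8


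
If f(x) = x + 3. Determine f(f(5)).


11


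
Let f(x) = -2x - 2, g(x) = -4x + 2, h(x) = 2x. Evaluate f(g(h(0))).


h(0) = 0
g(0) = 2
f(2) = -6

-6


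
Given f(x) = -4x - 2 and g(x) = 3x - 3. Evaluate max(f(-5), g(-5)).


f(-5) = 18
g(-5) = -18
max = 18

18


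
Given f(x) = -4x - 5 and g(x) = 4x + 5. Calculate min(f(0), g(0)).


f(0) = -5
g(0) = 5
min = -5

-5


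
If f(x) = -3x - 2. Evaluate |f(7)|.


f(7) = -23
|-23| = 23

23


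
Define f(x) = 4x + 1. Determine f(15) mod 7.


5


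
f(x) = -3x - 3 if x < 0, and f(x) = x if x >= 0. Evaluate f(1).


1 satisfies x >= 0
f(1) = 1

1


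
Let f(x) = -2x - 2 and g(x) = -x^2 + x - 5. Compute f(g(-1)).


g(-1) = -7
f(-7) = 12

12


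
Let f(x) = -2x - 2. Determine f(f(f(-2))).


f(-2) = 2
f(2) = -6
f(-6) = 10

10


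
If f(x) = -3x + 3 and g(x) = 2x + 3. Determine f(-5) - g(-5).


f(-5) = 18
g(-5) = -7
Difference = 25

25


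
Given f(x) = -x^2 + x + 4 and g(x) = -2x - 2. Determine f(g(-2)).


g(-2) = 2
f(2) = (-1)*(2)^2 + 1*(2) + 4 = 2

2


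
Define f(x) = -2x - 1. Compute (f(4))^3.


f(4) = -9
(-9)^3 = -729

-729


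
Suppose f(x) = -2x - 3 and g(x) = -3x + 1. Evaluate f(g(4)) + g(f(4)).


f(g(4)) = 19
g(f(4)) = 34
Sum = 53

53


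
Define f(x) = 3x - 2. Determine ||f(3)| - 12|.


f(3) = 7
|7| = 7
|7 - 12| = 5

5


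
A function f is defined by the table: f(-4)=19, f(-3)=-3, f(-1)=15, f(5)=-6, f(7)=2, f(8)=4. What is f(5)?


-6


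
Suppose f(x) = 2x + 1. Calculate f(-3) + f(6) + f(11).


f(-3) = -5
f(6) = 13
f(11) = 23
Sum = 31

31


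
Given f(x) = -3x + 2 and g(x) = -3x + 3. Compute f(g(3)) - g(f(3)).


f(g(3)) = 20
g(f(3)) = 24
Difference = -4

-4


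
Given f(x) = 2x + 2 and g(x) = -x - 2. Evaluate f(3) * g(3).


f(3) = 8
g(3) = -5
Product = -40

-40


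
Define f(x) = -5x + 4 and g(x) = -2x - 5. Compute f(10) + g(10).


-71


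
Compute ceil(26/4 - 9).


26/4 = 6.5
6.5 - 9 = -2.5
ceil(-2.5) = -2

-2


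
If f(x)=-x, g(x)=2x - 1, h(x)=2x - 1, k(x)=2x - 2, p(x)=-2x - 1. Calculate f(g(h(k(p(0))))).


p(0) = -1
k(-1) = -4
h(-4) = -9
g(-9) = -19
f(-19) = 19

19


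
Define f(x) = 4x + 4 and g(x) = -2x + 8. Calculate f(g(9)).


g(9) = -10
f(-10) = -36

-36


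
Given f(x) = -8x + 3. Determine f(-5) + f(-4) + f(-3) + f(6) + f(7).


f(-5) = 43
f(-4) = 35
f(-3) = 27
f(6) = -45
f(7) = -53
Sum = 7

7


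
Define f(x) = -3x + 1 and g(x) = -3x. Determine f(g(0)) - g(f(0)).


4


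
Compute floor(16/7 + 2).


16/7 = 2.2857
2.2857 + 2 = 4.2857
floor(4.2857) = 4

4


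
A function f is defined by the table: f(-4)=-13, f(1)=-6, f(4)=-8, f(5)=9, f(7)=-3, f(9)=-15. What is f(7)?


Reading from the table at x = 7

-3


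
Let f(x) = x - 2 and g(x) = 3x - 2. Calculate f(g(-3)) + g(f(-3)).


f(g(-3)) = -13
g(f(-3)) = -17
Sum = -30

-30


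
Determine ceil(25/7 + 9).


13


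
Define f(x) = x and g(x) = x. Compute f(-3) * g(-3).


f(-3) = -3
g(-3) = -3
Product = 9

9
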